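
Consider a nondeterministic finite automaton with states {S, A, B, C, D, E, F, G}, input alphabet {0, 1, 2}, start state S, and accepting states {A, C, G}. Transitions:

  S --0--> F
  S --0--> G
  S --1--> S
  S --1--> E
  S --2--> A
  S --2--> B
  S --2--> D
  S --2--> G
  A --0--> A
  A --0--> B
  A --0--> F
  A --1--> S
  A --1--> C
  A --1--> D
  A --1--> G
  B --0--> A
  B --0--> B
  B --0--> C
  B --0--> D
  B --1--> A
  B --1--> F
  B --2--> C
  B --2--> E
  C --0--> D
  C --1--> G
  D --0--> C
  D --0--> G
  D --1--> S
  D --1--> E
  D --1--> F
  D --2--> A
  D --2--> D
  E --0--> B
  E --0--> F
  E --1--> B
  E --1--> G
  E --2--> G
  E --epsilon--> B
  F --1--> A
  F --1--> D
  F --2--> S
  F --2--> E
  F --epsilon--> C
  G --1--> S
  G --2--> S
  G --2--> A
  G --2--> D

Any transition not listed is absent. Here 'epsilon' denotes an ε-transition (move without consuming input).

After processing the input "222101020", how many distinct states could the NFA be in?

6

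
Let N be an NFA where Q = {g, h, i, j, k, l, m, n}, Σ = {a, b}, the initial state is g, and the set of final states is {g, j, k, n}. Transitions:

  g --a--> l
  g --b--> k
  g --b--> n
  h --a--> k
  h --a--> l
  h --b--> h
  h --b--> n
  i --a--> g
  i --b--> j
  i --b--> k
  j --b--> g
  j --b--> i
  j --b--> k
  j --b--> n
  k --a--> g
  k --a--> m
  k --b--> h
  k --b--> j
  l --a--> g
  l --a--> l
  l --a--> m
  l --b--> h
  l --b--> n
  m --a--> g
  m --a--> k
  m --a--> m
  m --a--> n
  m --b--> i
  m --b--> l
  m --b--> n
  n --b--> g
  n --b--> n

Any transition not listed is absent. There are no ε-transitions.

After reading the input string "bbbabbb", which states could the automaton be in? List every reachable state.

{g, h, i, j, k, n}

Start in {g}.
Read 'b': {g} → {k, n}.
Read 'b': {k, n} → {g, h, j, n}.
Read 'b': {g, h, j, n} → {g, h, i, k, n}.
Read 'a': {g, h, i, k, n} → {g, k, l, m}.
Read 'b': {g, k, l, m} → {h, i, j, k, l, n}.
Read 'b': {h, i, j, k, l, n} → {g, h, i, j, k, n}.
Read 'b': {g, h, i, j, k, n} → {g, h, i, j, k, n}.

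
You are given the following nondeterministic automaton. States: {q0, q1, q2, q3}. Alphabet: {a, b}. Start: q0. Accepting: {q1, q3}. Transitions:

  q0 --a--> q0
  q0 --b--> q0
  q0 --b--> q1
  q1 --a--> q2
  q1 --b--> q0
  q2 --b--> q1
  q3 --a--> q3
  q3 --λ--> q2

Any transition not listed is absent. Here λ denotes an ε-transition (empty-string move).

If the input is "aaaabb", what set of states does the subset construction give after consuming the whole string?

Start in {q0}.
Read 'a': q0→{q0}; now {q0}.
Read 'a': q0→{q0}; now {q0}.
Read 'a': q0→{q0}; now {q0}.
Read 'a': q0→{q0}; now {q0}.
Read 'b': q0→{q0, q1}; now {q0, q1}.
Read 'b': q0→{q0, q1}, q1→{q0}; now {q0, q1}.

{q0, q1}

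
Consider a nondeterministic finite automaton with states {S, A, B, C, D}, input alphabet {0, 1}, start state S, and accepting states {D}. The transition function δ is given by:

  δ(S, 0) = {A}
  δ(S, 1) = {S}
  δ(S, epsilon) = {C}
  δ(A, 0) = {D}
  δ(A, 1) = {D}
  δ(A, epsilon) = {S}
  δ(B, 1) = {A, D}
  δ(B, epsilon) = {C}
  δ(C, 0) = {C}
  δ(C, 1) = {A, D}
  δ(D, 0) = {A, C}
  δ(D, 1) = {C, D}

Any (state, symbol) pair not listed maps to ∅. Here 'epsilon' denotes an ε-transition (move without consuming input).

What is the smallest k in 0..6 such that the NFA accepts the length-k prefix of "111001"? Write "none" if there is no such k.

1

Start: ε-closure({S}) = {S, C}.
Read '1': S→{S}, C→{A, D}; union {S, A, D}; ε-closure = {S, A, C, D}.
None of the earlier sets intersect F, but {S, A, C, D} does.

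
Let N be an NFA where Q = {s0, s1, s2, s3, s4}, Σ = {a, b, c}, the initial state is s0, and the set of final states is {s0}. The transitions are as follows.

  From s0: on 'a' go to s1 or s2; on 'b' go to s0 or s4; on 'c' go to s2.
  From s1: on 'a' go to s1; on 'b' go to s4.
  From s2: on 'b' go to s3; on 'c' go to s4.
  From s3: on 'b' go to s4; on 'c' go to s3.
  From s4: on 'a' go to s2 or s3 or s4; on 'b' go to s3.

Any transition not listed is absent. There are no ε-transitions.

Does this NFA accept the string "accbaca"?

Start in {s0}.
Read 'a': s0→{s1, s2}; now {s1, s2}.
Read 'c': s1→∅, s2→{s4}; now {s4}.
Read 'c': s4→∅; now ∅.
The set is empty and remains empty for the remaining 4 symbols.
The final set ∅ contains no accepting state.

No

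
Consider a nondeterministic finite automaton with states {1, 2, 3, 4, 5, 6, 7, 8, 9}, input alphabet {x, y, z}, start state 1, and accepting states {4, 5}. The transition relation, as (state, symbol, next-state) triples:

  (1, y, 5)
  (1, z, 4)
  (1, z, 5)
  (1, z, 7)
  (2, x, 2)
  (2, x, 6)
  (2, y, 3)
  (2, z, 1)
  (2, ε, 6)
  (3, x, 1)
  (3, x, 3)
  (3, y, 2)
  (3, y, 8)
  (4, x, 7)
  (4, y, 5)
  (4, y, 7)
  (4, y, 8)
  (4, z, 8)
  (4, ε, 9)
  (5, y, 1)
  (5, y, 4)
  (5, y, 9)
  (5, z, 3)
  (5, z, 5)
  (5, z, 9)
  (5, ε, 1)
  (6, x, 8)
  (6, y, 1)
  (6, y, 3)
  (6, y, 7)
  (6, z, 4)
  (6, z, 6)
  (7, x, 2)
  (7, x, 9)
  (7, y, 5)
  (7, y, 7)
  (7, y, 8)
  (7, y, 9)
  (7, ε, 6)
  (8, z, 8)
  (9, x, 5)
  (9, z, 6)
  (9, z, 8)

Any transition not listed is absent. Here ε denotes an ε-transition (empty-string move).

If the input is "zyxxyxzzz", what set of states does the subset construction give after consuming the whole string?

Start in {1}.
Read 'z': {1} → {1, 4, 5, 6, 7, 9}.
Read 'y': {1, 4, 5, 6, 7, 9} → {1, 3, 4, 5, 6, 7, 8, 9}.
Read 'x': {1, 3, 4, 5, 6, 7, 8, 9} → {1, 2, 3, 5, 6, 7, 8, 9}.
Read 'x': {1, 2, 3, 5, 6, 7, 8, 9} → {1, 2, 3, 5, 6, 8, 9}.
Read 'y': {1, 2, 3, 5, 6, 8, 9} → {1, 2, 3, 4, 5, 6, 7, 8, 9}.
Read 'x': {1, 2, 3, 4, 5, 6, 7, 8, 9} → {1, 2, 3, 5, 6, 7, 8, 9}.
Read 'z': {1, 2, 3, 5, 6, 7, 8, 9} → {1, 3, 4, 5, 6, 7, 8, 9}.
Read 'z': {1, 3, 4, 5, 6, 7, 8, 9} → {1, 3, 4, 5, 6, 7, 8, 9}.
Read 'z': {1, 3, 4, 5, 6, 7, 8, 9} → {1, 3, 4, 5, 6, 7, 8, 9}.

{1, 3, 4, 5, 6, 7, 8, 9}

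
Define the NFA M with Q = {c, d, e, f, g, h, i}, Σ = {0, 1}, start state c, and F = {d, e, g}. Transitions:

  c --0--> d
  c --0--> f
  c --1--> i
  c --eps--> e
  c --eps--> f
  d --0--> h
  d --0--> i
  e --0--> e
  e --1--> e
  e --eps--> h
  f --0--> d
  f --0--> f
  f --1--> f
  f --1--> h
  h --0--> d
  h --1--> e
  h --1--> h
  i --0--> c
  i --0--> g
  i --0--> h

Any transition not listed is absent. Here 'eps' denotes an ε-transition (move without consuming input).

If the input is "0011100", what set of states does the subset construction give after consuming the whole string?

Start: ε-closure({c}) = {c, e, f, h}.
Read '0': {c, e, f, h} → {d, e, f, h}.
Read '0': {d, e, f, h} → {d, e, f, h, i}.
Read '1': {d, e, f, h, i} → {e, f, h}.
Read '1': {e, f, h} → {e, f, h}.
Read '1': {e, f, h} → {e, f, h}.
Read '0': {e, f, h} → {d, e, f, h}.
Read '0': {d, e, f, h} → {d, e, f, h, i}.

{d, e, f, h, i}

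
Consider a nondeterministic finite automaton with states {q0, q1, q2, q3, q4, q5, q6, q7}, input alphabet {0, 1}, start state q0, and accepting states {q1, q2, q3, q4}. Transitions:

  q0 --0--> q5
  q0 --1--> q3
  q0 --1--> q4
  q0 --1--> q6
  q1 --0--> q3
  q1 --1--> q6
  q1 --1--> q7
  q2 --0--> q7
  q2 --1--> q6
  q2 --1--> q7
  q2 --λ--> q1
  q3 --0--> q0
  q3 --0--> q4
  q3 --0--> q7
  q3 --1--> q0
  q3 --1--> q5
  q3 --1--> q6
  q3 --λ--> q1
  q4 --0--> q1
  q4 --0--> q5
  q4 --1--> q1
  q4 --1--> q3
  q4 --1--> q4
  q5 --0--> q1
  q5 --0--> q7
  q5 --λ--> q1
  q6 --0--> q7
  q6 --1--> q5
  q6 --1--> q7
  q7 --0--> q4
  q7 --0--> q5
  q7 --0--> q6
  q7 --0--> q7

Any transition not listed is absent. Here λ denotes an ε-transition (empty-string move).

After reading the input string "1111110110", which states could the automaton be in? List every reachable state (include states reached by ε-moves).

{q0, q1, q3, q4, q5, q6, q7}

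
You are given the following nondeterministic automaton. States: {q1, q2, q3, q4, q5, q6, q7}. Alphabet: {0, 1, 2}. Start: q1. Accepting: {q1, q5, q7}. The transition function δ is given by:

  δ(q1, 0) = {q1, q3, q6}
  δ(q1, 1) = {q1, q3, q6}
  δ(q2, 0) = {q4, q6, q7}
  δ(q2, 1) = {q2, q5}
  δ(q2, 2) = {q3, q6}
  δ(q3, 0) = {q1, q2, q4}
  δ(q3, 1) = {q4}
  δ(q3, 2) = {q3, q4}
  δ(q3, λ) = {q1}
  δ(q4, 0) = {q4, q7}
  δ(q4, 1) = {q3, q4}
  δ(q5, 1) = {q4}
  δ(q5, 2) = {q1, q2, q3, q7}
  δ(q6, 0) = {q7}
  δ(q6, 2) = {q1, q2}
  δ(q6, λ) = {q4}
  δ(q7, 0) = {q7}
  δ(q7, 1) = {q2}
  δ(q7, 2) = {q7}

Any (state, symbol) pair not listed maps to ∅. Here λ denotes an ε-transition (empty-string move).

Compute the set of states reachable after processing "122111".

{q1, q3, q4, q6}

Start in {q1}.
Read '1': q1→{q1, q3, q6}; union {q1, q3, q6}; ε-closure = {q1, q3, q4, q6}.
Read '2': q1→∅, q3→{q3, q4}, q4→∅, q6→{q1, q2}; now {q1, q2, q3, q4}.
Read '2': q1→∅, q2→{q3, q6}, q3→{q3, q4}, q4→∅; union {q3, q4, q6}; ε-closure = {q1, q3, q4, q6}.
Read '1': q1→{q1, q3, q6}, q3→{q4}, q4→{q3, q4}, q6→∅; now {q1, q3, q4, q6}.
Read '1': q1→{q1, q3, q6}, q3→{q4}, q4→{q3, q4}, q6→∅; now {q1, q3, q4, q6}.
Read '1': q1→{q1, q3, q6}, q3→{q4}, q4→{q3, q4}, q6→∅; now {q1, q3, q4, q6}.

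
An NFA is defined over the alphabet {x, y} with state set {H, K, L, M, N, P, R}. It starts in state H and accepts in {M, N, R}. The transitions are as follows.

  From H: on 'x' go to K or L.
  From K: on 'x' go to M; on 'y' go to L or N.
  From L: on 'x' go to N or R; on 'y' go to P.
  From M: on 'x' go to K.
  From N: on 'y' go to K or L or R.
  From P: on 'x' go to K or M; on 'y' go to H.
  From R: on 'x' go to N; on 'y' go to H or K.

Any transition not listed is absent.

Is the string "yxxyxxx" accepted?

No

Start in {H}.
Read 'y': H→∅; now ∅.
The set is empty and remains empty for the remaining 6 symbols.
The final set ∅ contains no accepting state.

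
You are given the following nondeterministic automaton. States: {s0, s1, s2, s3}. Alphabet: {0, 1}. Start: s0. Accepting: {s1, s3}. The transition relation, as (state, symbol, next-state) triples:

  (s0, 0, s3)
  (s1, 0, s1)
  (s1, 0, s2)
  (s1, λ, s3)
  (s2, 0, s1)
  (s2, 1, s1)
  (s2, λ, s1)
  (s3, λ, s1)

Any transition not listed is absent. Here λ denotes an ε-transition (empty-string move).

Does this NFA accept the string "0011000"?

No

Start in {s0}.
Read '0': s0→{s3}; union {s3}; ε-closure = {s1, s3}.
Read '0': s1→{s1, s2}, s3→∅; union {s1, s2}; ε-closure = {s1, s2, s3}.
Read '1': s1→∅, s2→{s1}, s3→∅; union {s1}; ε-closure = {s1, s3}.
Read '1': s1→∅, s3→∅; now ∅.
The set is empty and remains empty for the remaining 3 symbols.
The final set ∅ contains no accepting state.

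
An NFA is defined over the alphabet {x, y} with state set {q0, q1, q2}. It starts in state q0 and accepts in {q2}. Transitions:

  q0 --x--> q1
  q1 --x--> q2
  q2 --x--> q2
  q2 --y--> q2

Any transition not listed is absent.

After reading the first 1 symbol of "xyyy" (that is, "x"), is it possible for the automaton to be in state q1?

Start in {q0}.
Read 'x': q0→{q1}; now {q1}.
State q1 is in {q1}.

Yes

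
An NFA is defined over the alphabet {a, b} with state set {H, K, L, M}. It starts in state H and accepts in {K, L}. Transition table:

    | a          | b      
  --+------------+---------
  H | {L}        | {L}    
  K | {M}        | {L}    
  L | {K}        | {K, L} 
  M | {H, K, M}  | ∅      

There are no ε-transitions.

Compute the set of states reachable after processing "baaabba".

Start in {H}.
Read 'b': H→{L}; now {L}.
Read 'a': L→{K}; now {K}.
Read 'a': K→{M}; now {M}.
Read 'a': M→{H, K, M}; now {H, K, M}.
Read 'b': H→{L}, K→{L}, M→∅; now {L}.
Read 'b': L→{K, L}; now {K, L}.
Read 'a': K→{M}, L→{K}; now {K, M}.

{K, M}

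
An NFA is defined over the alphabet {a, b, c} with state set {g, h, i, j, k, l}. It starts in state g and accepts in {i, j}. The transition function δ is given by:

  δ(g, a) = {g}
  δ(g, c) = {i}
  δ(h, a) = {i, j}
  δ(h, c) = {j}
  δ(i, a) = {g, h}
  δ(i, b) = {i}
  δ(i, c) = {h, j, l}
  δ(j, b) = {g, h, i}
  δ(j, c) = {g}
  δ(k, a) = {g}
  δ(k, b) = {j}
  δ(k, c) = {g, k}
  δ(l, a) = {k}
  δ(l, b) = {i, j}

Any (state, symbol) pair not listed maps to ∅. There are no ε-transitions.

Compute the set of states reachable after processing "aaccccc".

{h, i, j, l}

Start in {g}.
Read 'a': g→{g}; now {g}.
Read 'a': g→{g}; now {g}.
Read 'c': g→{i}; now {i}.
Read 'c': i→{h, j, l}; now {h, j, l}.
Read 'c': h→{j}, j→{g}, l→∅; now {g, j}.
Read 'c': g→{i}, j→{g}; now {g, i}.
Read 'c': g→{i}, i→{h, j, l}; now {h, i, j, l}.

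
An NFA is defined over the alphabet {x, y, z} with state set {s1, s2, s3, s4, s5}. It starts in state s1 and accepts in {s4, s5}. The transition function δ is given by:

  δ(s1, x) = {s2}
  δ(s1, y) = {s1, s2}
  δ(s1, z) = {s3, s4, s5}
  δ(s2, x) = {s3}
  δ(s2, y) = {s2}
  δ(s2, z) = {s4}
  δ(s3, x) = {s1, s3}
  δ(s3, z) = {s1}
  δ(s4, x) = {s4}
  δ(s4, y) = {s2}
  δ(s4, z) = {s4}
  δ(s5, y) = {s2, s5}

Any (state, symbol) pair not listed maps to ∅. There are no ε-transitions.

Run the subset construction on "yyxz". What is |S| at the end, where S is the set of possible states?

2

Start in {s1}.
Read 'y': s1→{s1, s2}; now {s1, s2}.
Read 'y': s1→{s1, s2}, s2→{s2}; now {s1, s2}.
Read 'x': s1→{s2}, s2→{s3}; now {s2, s3}.
Read 'z': s2→{s4}, s3→{s1}; now {s1, s4}.
That set has 2 states.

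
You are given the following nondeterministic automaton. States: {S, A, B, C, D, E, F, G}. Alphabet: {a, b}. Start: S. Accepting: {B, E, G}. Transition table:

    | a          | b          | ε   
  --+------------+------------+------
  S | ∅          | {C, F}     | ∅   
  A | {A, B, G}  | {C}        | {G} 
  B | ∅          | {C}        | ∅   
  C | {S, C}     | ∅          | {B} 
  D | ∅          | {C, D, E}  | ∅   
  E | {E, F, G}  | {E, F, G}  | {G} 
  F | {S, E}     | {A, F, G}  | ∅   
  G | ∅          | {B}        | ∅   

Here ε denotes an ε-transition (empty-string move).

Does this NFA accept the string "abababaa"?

No

Start in {S}.
Read 'a': S→∅; now ∅.
The set is empty and remains empty for the remaining 7 symbols.
The final set ∅ contains no accepting state.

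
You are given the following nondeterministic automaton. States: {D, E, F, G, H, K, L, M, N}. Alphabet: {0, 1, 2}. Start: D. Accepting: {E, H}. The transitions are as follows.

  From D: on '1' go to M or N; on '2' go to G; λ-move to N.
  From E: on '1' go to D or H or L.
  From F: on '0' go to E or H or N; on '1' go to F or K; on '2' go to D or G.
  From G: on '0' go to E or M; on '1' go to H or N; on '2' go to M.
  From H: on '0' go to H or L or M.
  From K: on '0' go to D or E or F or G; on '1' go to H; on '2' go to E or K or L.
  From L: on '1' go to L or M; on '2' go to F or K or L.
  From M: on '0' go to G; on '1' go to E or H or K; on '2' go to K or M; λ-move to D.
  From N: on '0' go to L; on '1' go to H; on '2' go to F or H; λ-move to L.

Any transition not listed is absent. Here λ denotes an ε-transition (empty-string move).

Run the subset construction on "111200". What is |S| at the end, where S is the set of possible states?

7

Start: ε-closure({D}) = {D, L, N}.
Read '1': D→{M, N}, L→{L, M}, N→{H}; union {H, L, M, N}; ε-closure = {D, H, L, M, N}.
Read '1': D→{M, N}, H→∅, L→{L, M}, M→{E, H, K}, N→{H}; union {E, H, K, L, M, N}; ε-closure = {D, E, H, K, L, M, N}.
Read '1': D→{M, N}, E→{D, H, L}, H→∅, K→{H}, L→{L, M}, M→{E, H, K}, N→{H}; now {D, E, H, K, L, M, N}.
Read '2': D→{G}, E→∅, H→∅, K→{E, K, L}, L→{F, K, L}, M→{K, M}, N→{F, H}; union {E, F, G, H, K, L, M}; ε-closure = {D, E, F, G, H, K, L, M, N}.
Read '0': D→∅, E→∅, F→{E, H, N}, G→{E, M}, H→{H, L, M}, K→{D, E, F, G}, L→∅, M→{G}, N→{L}; now {D, E, F, G, H, L, M, N}.
Read '0': D→∅, E→∅, F→{E, H, N}, G→{E, M}, H→{H, L, M}, L→∅, M→{G}, N→{L}; union {E, G, H, L, M, N}; ε-closure = {D, E, G, H, L, M, N}.
That set has 7 states.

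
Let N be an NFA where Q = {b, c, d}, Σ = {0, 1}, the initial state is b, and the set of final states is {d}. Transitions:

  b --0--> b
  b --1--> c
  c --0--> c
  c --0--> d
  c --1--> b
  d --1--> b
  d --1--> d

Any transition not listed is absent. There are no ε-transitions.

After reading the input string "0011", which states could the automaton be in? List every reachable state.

Start in {b}.
Read '0': b→{b}; now {b}.
Read '0': b→{b}; now {b}.
Read '1': b→{c}; now {c}.
Read '1': c→{b}; now {b}.

{b}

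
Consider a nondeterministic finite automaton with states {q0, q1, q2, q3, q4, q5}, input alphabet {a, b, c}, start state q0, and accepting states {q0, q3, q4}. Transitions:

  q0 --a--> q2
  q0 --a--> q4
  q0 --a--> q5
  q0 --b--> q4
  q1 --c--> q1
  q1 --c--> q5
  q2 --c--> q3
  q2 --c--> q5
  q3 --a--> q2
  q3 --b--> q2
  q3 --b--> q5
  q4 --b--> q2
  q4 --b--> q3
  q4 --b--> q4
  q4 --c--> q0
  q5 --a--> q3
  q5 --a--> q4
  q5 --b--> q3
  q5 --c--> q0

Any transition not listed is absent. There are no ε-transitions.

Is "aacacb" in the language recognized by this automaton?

Start in {q0}.
Read 'a': q0→{q2, q4, q5}; now {q2, q4, q5}.
Read 'a': q2→∅, q4→∅, q5→{q3, q4}; now {q3, q4}.
Read 'c': q3→∅, q4→{q0}; now {q0}.
Read 'a': q0→{q2, q4, q5}; now {q2, q4, q5}.
Read 'c': q2→{q3, q5}, q4→{q0}, q5→{q0}; now {q0, q3, q5}.
Read 'b': q0→{q4}, q3→{q2, q5}, q5→{q3}; now {q2, q3, q4, q5}.
The final set {q2, q3, q4, q5} contains the accepting states q3, q4.

Yes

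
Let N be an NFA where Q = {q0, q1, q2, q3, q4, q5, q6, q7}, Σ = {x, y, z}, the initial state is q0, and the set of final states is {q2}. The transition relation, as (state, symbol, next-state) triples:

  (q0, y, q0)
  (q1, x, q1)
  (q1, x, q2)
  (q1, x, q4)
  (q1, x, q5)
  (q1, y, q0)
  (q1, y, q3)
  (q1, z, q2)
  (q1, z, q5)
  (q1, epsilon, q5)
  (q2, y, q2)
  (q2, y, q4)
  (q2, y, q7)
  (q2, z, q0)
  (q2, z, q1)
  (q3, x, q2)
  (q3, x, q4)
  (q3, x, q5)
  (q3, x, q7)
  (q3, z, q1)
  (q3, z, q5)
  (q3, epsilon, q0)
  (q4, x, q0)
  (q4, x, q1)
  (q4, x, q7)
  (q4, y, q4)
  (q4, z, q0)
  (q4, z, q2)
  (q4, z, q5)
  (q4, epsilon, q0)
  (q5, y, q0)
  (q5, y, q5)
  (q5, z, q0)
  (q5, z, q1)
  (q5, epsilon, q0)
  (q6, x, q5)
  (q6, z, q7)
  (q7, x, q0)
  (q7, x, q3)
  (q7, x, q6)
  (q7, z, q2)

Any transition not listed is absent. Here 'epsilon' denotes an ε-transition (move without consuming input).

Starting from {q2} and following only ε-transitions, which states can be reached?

{q2}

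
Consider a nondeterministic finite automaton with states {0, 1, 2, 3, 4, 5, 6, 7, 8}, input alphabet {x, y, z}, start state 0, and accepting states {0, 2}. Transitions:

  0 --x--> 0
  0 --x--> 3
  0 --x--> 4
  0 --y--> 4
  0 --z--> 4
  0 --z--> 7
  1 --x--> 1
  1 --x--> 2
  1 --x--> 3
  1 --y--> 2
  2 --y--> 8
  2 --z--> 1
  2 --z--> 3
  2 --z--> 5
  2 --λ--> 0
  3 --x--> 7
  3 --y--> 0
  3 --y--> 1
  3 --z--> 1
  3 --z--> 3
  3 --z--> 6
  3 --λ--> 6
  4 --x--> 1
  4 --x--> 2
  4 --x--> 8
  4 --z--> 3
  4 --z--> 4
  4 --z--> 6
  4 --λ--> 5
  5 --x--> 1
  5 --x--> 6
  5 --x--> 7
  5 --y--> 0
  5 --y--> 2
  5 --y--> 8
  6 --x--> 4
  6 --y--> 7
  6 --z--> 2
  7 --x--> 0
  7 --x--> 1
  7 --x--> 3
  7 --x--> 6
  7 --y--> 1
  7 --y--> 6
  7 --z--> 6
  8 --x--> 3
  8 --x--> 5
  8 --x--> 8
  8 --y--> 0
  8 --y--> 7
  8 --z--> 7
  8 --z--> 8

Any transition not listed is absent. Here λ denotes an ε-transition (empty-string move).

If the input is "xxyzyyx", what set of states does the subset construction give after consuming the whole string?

{0, 1, 2, 3, 4, 5, 6, 7, 8}

Start in {0}.
Read 'x': {0} → {0, 3, 4, 5, 6}.
Read 'x': {0, 3, 4, 5, 6} → {0, 1, 2, 3, 4, 5, 6, 7, 8}.
Read 'y': {0, 1, 2, 3, 4, 5, 6, 7, 8} → {0, 1, 2, 4, 5, 6, 7, 8}.
Read 'z': {0, 1, 2, 4, 5, 6, 7, 8} → {0, 1, 2, 3, 4, 5, 6, 7, 8}.
Read 'y': {0, 1, 2, 3, 4, 5, 6, 7, 8} → {0, 1, 2, 4, 5, 6, 7, 8}.
Read 'y': {0, 1, 2, 4, 5, 6, 7, 8} → {0, 1, 2, 4, 5, 6, 7, 8}.
Read 'x': {0, 1, 2, 4, 5, 6, 7, 8} → {0, 1, 2, 3, 4, 5, 6, 7, 8}.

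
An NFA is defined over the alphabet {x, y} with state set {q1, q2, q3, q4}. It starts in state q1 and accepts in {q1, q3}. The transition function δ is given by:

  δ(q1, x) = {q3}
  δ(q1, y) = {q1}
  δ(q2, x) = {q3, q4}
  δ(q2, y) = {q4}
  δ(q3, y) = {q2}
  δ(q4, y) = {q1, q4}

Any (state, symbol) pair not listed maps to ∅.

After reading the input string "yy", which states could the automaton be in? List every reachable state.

Start in {q1}.
Read 'y': q1→{q1}; now {q1}.
Read 'y': q1→{q1}; now {q1}.

{q1}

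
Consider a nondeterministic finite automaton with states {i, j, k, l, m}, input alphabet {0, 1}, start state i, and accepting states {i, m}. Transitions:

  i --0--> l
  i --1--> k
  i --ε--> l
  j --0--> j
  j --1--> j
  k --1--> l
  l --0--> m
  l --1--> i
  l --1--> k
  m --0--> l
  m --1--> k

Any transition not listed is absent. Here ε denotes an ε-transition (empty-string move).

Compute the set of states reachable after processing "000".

{l, m}

Start: ε-closure({i}) = {i, l}.
Read '0': i→{l}, l→{m}; now {l, m}.
Read '0': l→{m}, m→{l}; now {l, m}.
Read '0': l→{m}, m→{l}; now {l, m}.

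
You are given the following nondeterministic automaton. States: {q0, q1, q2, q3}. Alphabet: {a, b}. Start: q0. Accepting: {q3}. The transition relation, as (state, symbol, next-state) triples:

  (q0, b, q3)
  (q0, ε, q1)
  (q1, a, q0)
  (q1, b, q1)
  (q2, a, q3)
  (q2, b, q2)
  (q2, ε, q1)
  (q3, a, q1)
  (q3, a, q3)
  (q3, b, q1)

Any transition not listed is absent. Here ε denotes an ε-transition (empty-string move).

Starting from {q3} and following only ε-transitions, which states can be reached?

{q3}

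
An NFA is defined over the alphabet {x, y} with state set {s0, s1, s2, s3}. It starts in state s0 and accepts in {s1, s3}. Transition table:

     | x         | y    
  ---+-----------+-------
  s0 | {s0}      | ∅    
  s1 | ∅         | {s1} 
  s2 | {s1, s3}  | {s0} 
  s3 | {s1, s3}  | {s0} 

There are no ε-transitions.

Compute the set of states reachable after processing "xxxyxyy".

∅

Start in {s0}.
Read 'x': s0→{s0}; now {s0}.
Read 'x': s0→{s0}; now {s0}.
Read 'x': s0→{s0}; now {s0}.
Read 'y': s0→∅; now ∅.
The set is empty and remains empty for the remaining 3 symbols.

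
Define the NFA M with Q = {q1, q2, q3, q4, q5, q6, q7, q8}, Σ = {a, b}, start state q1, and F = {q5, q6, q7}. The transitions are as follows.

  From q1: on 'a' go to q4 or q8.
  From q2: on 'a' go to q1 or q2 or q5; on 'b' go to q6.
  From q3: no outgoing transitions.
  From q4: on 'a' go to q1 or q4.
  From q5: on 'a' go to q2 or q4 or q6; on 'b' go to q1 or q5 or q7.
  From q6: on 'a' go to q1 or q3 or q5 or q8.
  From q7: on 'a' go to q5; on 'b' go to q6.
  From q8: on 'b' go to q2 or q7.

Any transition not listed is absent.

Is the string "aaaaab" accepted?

Start in {q1}.
Read 'a': q1→{q4, q8}; now {q4, q8}.
Read 'a': q4→{q1, q4}, q8→∅; now {q1, q4}.
Read 'a': q1→{q4, q8}, q4→{q1, q4}; now {q1, q4, q8}.
Read 'a': q1→{q4, q8}, q4→{q1, q4}, q8→∅; now {q1, q4, q8}.
Read 'a': q1→{q4, q8}, q4→{q1, q4}, q8→∅; now {q1, q4, q8}.
Read 'b': q1→∅, q4→∅, q8→{q2, q7}; now {q2, q7}.
The final set {q2, q7} contains the accepting state q7.

Yes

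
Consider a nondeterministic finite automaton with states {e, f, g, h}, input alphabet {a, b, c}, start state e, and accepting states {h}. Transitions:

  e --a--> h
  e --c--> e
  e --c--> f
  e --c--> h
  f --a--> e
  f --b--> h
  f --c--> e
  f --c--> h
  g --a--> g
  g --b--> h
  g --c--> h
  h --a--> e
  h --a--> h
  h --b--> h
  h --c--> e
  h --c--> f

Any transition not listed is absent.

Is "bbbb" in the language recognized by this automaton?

Start in {e}.
Read 'b': {e} → ∅.
The set is empty and remains empty for the remaining 3 symbols.
The final set ∅ contains no accepting state.

No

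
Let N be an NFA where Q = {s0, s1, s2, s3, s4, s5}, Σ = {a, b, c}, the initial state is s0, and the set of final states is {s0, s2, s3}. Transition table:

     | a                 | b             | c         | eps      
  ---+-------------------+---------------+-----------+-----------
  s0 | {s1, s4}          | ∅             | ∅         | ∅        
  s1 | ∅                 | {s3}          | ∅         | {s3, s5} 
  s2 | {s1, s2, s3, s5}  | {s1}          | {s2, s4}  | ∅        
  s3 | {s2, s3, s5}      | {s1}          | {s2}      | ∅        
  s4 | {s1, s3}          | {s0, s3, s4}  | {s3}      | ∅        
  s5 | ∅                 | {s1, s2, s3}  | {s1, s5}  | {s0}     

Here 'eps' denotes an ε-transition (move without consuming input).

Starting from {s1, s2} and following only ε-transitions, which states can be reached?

{s0, s1, s2, s3, s5}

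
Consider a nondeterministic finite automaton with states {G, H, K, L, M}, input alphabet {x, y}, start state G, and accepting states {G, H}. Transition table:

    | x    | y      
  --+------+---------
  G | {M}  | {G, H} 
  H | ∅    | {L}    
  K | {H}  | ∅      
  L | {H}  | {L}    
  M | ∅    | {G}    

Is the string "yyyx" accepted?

Yes

Start in {G}.
Read 'y': {G} → {G, H}.
Read 'y': {G, H} → {G, H, L}.
Read 'y': {G, H, L} → {G, H, L}.
Read 'x': {G, H, L} → {H, M}.
The final set {H, M} contains the accepting state H.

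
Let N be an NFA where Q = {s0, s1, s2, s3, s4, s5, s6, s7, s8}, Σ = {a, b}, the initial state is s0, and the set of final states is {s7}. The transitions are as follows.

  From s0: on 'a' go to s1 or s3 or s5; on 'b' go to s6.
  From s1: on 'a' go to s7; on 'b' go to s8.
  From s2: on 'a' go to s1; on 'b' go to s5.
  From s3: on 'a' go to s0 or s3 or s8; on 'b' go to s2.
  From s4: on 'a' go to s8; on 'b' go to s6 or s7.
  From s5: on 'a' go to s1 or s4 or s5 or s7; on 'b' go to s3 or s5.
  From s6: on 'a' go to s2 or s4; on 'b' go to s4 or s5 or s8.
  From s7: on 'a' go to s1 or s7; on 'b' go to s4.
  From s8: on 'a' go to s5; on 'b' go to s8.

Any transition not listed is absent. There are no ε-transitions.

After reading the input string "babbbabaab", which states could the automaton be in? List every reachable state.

{s2, s3, s4, s5, s6, s7, s8}

Start in {s0}.
Read 'b': {s0} → {s6}.
Read 'a': {s6} → {s2, s4}.
Read 'b': {s2, s4} → {s5, s6, s7}.
Read 'b': {s5, s6, s7} → {s3, s4, s5, s8}.
Read 'b': {s3, s4, s5, s8} → {s2, s3, s5, s6, s7, s8}.
Read 'a': {s2, s3, s5, s6, s7, s8} → {s0, s1, s2, s3, s4, s5, s7, s8}.
Read 'b': {s0, s1, s2, s3, s4, s5, s7, s8} → {s2, s3, s4, s5, s6, s7, s8}.
Read 'a': {s2, s3, s4, s5, s6, s7, s8} → {s0, s1, s2, s3, s4, s5, s7, s8}.
Read 'a': {s0, s1, s2, s3, s4, s5, s7, s8} → {s0, s1, s3, s4, s5, s7, s8}.
Read 'b': {s0, s1, s3, s4, s5, s7, s8} → {s2, s3, s4, s5, s6, s7, s8}.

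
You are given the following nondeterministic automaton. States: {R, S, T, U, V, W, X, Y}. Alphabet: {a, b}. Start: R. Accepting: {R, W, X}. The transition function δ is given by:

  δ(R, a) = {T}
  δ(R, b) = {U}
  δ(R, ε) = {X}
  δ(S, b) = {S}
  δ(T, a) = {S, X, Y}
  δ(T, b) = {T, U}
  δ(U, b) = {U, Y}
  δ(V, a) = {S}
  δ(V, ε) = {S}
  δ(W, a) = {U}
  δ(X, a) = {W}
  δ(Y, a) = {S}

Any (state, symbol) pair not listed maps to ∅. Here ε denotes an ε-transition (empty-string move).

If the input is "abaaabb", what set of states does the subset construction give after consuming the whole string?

Start: ε-closure({R}) = {R, X}.
Read 'a': R→{T}, X→{W}; now {T, W}.
Read 'b': T→{T, U}, W→∅; now {T, U}.
Read 'a': T→{S, X, Y}, U→∅; now {S, X, Y}.
Read 'a': S→∅, X→{W}, Y→{S}; now {S, W}.
Read 'a': S→∅, W→{U}; now {U}.
Read 'b': U→{U, Y}; now {U, Y}.
Read 'b': U→{U, Y}, Y→∅; now {U, Y}.

{U, Y}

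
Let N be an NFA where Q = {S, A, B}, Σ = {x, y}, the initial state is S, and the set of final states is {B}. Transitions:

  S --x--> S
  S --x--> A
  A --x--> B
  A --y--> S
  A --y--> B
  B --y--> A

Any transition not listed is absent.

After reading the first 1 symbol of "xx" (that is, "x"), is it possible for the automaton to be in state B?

Start in {S}.
Read 'x': S→{S, A}; now {S, A}.
State B is not in {S, A}.

No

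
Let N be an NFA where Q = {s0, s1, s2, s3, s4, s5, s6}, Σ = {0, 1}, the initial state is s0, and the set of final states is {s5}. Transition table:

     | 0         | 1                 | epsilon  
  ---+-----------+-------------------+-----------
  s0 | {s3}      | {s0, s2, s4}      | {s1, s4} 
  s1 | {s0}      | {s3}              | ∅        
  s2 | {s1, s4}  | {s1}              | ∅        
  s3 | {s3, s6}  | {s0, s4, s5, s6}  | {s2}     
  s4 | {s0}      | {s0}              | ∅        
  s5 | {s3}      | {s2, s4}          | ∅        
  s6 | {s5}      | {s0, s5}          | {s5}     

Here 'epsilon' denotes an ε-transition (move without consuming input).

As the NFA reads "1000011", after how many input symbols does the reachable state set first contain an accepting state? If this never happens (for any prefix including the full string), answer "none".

2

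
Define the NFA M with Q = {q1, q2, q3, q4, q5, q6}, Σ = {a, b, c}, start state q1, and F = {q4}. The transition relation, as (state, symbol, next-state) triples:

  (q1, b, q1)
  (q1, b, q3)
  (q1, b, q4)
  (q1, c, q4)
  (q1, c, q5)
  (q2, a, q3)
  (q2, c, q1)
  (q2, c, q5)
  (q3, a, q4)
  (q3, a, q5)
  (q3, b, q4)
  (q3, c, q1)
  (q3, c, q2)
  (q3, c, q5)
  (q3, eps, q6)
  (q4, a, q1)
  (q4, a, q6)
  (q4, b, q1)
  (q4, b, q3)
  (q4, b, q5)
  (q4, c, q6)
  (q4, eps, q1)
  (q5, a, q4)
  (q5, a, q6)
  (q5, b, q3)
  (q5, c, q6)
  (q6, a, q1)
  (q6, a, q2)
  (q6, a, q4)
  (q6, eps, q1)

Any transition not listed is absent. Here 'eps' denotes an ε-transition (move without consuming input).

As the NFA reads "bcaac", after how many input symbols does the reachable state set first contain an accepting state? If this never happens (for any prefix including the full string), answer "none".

1

Start in {q1}.
Read 'b': q1→{q1, q3, q4}; union {q1, q3, q4}; ε-closure = {q1, q3, q4, q6}.
None of the earlier sets intersect F, but {q1, q3, q4, q6} does.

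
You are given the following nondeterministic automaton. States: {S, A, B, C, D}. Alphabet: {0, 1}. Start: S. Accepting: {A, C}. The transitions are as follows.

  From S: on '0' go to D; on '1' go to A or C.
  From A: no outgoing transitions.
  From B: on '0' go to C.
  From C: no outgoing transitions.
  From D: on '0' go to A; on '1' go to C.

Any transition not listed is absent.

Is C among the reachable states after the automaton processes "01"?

Yes

Start in {S}.
Read '0': S→{D}; now {D}.
Read '1': D→{C}; now {C}.
State C is in {C}.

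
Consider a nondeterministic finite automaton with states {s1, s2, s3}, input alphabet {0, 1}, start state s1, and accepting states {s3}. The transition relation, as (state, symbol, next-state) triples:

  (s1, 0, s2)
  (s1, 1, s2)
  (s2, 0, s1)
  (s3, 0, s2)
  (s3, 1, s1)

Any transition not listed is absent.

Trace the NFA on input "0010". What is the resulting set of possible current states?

Start in {s1}.
Read '0': s1→{s2}; now {s2}.
Read '0': s2→{s1}; now {s1}.
Read '1': s1→{s2}; now {s2}.
Read '0': s2→{s1}; now {s1}.

{s1}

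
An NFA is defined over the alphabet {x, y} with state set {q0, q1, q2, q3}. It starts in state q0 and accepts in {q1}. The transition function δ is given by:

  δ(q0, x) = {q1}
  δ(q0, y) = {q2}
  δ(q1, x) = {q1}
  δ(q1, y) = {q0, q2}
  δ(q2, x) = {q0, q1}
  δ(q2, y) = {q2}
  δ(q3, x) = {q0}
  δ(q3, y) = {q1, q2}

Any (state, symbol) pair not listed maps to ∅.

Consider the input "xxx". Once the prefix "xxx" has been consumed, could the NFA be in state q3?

Start in {q0}.
Read 'x': {q0} → {q1}.
Read 'x': {q1} → {q1}.
Read 'x': {q1} → {q1}.
State q3 is not in {q1}.

No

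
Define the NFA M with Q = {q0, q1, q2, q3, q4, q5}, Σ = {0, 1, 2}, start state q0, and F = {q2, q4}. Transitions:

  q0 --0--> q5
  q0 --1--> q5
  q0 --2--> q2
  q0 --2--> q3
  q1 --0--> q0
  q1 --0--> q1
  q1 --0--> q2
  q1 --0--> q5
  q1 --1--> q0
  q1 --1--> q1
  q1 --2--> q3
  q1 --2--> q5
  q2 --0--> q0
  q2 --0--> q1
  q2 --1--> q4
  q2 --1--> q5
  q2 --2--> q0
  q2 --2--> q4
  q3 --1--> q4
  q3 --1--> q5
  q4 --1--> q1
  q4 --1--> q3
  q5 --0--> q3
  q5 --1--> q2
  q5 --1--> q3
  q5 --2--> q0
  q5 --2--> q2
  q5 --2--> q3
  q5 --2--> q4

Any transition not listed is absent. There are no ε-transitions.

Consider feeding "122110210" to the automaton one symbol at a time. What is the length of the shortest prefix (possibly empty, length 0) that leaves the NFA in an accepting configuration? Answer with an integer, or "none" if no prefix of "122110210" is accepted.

2

Start in {q0}.
Read '1': {q0} → {q5}.
Read '2': {q5} → {q0, q2, q3, q4}.
None of the earlier sets intersect F, but {q0, q2, q3, q4} does.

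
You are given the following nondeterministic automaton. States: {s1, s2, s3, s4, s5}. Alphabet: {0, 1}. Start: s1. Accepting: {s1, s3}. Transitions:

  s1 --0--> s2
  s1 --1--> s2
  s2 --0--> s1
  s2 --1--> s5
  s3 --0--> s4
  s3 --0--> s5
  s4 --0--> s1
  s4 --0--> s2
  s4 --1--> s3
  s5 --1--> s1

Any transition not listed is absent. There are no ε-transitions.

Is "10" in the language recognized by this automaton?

Yes

Start in {s1}.
Read '1': s1→{s2}; now {s2}.
Read '0': s2→{s1}; now {s1}.
The final set {s1} contains the accepting state s1.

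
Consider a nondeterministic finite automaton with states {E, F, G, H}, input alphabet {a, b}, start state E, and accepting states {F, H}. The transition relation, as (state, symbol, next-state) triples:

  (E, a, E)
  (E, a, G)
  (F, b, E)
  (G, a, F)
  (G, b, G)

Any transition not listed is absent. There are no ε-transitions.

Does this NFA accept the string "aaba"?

Start in {E}.
Read 'a': E→{E, G}; now {E, G}.
Read 'a': E→{E, G}, G→{F}; now {E, F, G}.
Read 'b': E→∅, F→{E}, G→{G}; now {E, G}.
Read 'a': E→{E, G}, G→{F}; now {E, F, G}.
The final set {E, F, G} contains the accepting state F.

Yes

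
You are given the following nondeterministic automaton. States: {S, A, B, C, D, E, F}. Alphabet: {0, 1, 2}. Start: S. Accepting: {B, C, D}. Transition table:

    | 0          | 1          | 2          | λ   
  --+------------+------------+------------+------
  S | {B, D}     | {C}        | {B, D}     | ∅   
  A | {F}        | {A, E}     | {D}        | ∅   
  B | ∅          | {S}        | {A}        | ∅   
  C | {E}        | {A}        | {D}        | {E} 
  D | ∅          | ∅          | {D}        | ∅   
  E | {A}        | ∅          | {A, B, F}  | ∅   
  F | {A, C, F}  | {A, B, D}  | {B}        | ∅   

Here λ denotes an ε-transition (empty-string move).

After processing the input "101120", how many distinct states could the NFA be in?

4

Start in {S}.
Read '1': S→{C}; union {C}; ε-closure = {C, E}.
Read '0': C→{E}, E→{A}; now {A, E}.
Read '1': A→{A, E}, E→∅; now {A, E}.
Read '1': A→{A, E}, E→∅; now {A, E}.
Read '2': A→{D}, E→{A, B, F}; now {A, B, D, F}.
Read '0': A→{F}, B→∅, D→∅, F→{A, C, F}; union {A, C, F}; ε-closure = {A, C, E, F}.
That set has 4 states.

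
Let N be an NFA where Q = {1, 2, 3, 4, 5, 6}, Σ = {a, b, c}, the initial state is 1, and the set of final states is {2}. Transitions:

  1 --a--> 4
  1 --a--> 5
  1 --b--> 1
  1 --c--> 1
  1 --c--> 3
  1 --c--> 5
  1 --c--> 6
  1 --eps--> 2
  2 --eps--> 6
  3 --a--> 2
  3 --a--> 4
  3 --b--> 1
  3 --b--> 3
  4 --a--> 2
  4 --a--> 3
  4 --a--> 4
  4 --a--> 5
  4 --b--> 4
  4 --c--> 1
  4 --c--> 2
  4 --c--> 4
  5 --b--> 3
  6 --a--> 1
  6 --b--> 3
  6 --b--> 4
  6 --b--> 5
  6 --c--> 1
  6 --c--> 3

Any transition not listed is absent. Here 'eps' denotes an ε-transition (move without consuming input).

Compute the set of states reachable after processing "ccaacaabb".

{1, 2, 3, 4, 5, 6}

Start: ε-closure({1}) = {1, 2, 6}.
Read 'c': {1, 2, 6} → {1, 2, 3, 5, 6}.
Read 'c': {1, 2, 3, 5, 6} → {1, 2, 3, 5, 6}.
Read 'a': {1, 2, 3, 5, 6} → {1, 2, 4, 5, 6}.
Read 'a': {1, 2, 4, 5, 6} → {1, 2, 3, 4, 5, 6}.
Read 'c': {1, 2, 3, 4, 5, 6} → {1, 2, 3, 4, 5, 6}.
Read 'a': {1, 2, 3, 4, 5, 6} → {1, 2, 3, 4, 5, 6}.
Read 'a': {1, 2, 3, 4, 5, 6} → {1, 2, 3, 4, 5, 6}.
Read 'b': {1, 2, 3, 4, 5, 6} → {1, 2, 3, 4, 5, 6}.
Read 'b': {1, 2, 3, 4, 5, 6} → {1, 2, 3, 4, 5, 6}.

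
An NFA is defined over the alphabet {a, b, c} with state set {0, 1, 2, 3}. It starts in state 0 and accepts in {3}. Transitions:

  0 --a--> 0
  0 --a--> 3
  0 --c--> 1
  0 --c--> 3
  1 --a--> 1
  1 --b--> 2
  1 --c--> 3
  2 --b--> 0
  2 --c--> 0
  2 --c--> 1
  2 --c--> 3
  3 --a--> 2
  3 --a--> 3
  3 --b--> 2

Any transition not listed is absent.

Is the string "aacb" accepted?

No

Start in {0}.
Read 'a': 0→{0, 3}; now {0, 3}.
Read 'a': 0→{0, 3}, 3→{2, 3}; now {0, 2, 3}.
Read 'c': 0→{1, 3}, 2→{0, 1, 3}, 3→∅; now {0, 1, 3}.
Read 'b': 0→∅, 1→{2}, 3→{2}; now {2}.
The final set {2} contains no accepting state.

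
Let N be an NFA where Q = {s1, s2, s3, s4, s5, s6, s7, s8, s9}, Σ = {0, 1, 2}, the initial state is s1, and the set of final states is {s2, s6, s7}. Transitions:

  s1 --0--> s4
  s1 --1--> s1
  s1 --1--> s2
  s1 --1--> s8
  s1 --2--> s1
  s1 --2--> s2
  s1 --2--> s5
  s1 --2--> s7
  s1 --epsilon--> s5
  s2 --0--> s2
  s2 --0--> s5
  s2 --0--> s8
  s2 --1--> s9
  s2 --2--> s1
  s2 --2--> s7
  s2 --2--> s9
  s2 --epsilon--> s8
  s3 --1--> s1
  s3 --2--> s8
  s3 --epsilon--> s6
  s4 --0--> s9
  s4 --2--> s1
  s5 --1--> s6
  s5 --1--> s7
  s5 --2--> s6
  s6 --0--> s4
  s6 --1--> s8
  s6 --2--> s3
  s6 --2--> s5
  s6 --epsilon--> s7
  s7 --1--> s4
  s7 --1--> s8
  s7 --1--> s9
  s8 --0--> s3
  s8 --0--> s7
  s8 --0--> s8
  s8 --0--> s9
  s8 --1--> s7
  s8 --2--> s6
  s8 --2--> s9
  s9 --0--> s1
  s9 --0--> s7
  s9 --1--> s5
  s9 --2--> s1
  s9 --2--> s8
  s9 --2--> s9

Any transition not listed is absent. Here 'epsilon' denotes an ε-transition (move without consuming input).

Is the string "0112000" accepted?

No

Start: ε-closure({s1}) = {s1, s5}.
Read '0': {s1, s5} → {s4}.
Read '1': {s4} → ∅.
The set is empty and remains empty for the remaining 5 symbols.
The final set ∅ contains no accepting state.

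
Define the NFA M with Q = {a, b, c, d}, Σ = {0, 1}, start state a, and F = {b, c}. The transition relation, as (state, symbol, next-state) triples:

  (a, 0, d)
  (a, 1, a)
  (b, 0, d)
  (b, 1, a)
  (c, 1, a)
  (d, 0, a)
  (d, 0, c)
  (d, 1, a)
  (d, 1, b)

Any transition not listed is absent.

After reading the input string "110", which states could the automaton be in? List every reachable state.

{d}

Start in {a}.
Read '1': a→{a}; now {a}.
Read '1': a→{a}; now {a}.
Read '0': a→{d}; now {d}.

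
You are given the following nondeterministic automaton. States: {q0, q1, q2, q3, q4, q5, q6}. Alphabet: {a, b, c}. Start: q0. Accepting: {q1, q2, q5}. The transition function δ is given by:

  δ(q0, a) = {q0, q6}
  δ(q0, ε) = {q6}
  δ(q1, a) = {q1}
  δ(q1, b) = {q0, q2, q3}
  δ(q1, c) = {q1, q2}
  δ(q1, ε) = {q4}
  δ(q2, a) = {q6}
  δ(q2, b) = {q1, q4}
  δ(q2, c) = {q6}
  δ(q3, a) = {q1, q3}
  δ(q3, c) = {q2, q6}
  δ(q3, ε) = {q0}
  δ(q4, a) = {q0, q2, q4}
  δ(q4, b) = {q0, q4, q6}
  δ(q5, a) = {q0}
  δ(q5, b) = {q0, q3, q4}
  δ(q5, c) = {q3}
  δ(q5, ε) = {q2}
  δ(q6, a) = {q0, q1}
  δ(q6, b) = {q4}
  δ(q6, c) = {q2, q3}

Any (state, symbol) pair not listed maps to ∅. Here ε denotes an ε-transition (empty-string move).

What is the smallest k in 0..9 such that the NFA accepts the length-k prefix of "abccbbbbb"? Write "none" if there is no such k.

1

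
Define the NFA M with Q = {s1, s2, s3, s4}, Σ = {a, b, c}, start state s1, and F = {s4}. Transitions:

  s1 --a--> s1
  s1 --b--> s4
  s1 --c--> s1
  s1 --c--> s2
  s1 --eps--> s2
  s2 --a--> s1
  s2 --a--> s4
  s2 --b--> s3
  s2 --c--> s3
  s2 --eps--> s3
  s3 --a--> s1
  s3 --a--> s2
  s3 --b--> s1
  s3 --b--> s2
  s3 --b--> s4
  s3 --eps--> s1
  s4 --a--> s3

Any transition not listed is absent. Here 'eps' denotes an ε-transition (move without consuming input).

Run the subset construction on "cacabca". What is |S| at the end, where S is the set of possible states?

4

Start: ε-closure({s1}) = {s1, s2, s3}.
Read 'c': s1→{s1, s2}, s2→{s3}, s3→∅; now {s1, s2, s3}.
Read 'a': s1→{s1}, s2→{s1, s4}, s3→{s1, s2}; union {s1, s2, s4}; ε-closure = {s1, s2, s3, s4}.
Read 'c': s1→{s1, s2}, s2→{s3}, s3→∅, s4→∅; now {s1, s2, s3}.
Read 'a': s1→{s1}, s2→{s1, s4}, s3→{s1, s2}; union {s1, s2, s4}; ε-closure = {s1, s2, s3, s4}.
Read 'b': s1→{s4}, s2→{s3}, s3→{s1, s2, s4}, s4→∅; now {s1, s2, s3, s4}.
Read 'c': s1→{s1, s2}, s2→{s3}, s3→∅, s4→∅; now {s1, s2, s3}.
Read 'a': s1→{s1}, s2→{s1, s4}, s3→{s1, s2}; union {s1, s2, s4}; ε-closure = {s1, s2, s3, s4}.
That set has 4 states.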